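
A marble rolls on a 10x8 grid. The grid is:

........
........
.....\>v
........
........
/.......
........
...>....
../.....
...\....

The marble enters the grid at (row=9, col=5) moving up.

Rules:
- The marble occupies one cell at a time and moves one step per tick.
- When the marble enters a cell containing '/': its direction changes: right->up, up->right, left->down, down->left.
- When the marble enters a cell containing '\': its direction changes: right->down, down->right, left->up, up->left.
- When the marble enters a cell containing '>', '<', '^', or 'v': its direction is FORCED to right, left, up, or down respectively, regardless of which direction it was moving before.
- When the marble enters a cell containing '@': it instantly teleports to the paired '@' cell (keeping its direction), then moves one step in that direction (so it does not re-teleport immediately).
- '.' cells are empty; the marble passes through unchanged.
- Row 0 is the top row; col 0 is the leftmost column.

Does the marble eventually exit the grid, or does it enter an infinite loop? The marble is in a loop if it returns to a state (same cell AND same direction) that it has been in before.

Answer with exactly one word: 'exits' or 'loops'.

Answer: exits

Derivation:
Step 1: enter (9,5), '.' pass, move up to (8,5)
Step 2: enter (8,5), '.' pass, move up to (7,5)
Step 3: enter (7,5), '.' pass, move up to (6,5)
Step 4: enter (6,5), '.' pass, move up to (5,5)
Step 5: enter (5,5), '.' pass, move up to (4,5)
Step 6: enter (4,5), '.' pass, move up to (3,5)
Step 7: enter (3,5), '.' pass, move up to (2,5)
Step 8: enter (2,5), '\' deflects up->left, move left to (2,4)
Step 9: enter (2,4), '.' pass, move left to (2,3)
Step 10: enter (2,3), '.' pass, move left to (2,2)
Step 11: enter (2,2), '.' pass, move left to (2,1)
Step 12: enter (2,1), '.' pass, move left to (2,0)
Step 13: enter (2,0), '.' pass, move left to (2,-1)
Step 14: at (2,-1) — EXIT via left edge, pos 2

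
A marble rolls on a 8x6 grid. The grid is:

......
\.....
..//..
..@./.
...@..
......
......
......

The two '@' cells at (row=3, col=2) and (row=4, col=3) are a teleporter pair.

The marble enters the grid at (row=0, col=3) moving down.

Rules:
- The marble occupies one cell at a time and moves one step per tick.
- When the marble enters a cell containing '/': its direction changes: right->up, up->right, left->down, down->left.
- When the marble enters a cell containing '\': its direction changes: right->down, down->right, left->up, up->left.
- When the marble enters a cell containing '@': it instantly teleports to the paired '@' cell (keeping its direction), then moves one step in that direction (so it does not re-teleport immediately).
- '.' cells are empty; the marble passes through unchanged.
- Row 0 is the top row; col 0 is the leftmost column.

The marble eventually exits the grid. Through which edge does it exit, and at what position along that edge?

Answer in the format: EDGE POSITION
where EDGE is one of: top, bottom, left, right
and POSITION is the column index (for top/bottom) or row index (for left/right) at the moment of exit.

Step 1: enter (0,3), '.' pass, move down to (1,3)
Step 2: enter (1,3), '.' pass, move down to (2,3)
Step 3: enter (2,3), '/' deflects down->left, move left to (2,2)
Step 4: enter (2,2), '/' deflects left->down, move down to (3,2)
Step 5: enter (3,2), '@' teleport (3,2)->(4,3), also enter (4,3), move down to (5,3)
Step 6: enter (5,3), '.' pass, move down to (6,3)
Step 7: enter (6,3), '.' pass, move down to (7,3)
Step 8: enter (7,3), '.' pass, move down to (8,3)
Step 9: at (8,3) — EXIT via bottom edge, pos 3

Answer: bottom 3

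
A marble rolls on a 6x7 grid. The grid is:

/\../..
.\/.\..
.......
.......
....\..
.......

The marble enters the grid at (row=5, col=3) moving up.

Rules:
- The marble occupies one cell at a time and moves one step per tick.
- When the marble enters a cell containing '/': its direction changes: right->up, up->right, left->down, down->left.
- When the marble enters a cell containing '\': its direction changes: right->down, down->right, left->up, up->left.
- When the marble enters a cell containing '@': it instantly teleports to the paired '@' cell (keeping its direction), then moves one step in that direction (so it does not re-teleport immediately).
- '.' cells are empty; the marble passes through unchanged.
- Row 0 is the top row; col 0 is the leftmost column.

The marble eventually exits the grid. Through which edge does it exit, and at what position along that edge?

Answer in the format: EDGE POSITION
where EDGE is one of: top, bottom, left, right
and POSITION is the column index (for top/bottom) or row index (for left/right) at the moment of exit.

Answer: top 3

Derivation:
Step 1: enter (5,3), '.' pass, move up to (4,3)
Step 2: enter (4,3), '.' pass, move up to (3,3)
Step 3: enter (3,3), '.' pass, move up to (2,3)
Step 4: enter (2,3), '.' pass, move up to (1,3)
Step 5: enter (1,3), '.' pass, move up to (0,3)
Step 6: enter (0,3), '.' pass, move up to (-1,3)
Step 7: at (-1,3) — EXIT via top edge, pos 3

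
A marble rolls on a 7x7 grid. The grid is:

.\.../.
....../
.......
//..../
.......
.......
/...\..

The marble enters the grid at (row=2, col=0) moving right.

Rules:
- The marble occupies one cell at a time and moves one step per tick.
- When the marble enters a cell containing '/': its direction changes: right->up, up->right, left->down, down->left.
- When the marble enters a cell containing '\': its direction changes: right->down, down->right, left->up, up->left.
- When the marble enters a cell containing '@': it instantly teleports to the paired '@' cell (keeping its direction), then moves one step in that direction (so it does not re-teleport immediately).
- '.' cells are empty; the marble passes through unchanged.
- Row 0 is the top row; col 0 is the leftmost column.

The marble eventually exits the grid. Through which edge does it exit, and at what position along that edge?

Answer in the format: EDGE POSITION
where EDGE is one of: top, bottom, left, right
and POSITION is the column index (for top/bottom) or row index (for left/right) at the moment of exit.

Step 1: enter (2,0), '.' pass, move right to (2,1)
Step 2: enter (2,1), '.' pass, move right to (2,2)
Step 3: enter (2,2), '.' pass, move right to (2,3)
Step 4: enter (2,3), '.' pass, move right to (2,4)
Step 5: enter (2,4), '.' pass, move right to (2,5)
Step 6: enter (2,5), '.' pass, move right to (2,6)
Step 7: enter (2,6), '.' pass, move right to (2,7)
Step 8: at (2,7) — EXIT via right edge, pos 2

Answer: right 2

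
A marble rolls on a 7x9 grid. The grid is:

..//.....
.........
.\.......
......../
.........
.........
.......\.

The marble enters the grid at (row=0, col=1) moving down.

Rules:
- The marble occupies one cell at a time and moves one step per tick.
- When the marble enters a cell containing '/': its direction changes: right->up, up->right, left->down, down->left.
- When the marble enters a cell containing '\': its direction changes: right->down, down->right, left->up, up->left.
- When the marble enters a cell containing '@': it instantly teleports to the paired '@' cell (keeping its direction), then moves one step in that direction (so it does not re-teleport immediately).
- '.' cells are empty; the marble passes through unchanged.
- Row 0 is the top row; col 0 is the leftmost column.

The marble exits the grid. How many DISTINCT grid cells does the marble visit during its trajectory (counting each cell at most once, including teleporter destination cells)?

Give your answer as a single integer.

Step 1: enter (0,1), '.' pass, move down to (1,1)
Step 2: enter (1,1), '.' pass, move down to (2,1)
Step 3: enter (2,1), '\' deflects down->right, move right to (2,2)
Step 4: enter (2,2), '.' pass, move right to (2,3)
Step 5: enter (2,3), '.' pass, move right to (2,4)
Step 6: enter (2,4), '.' pass, move right to (2,5)
Step 7: enter (2,5), '.' pass, move right to (2,6)
Step 8: enter (2,6), '.' pass, move right to (2,7)
Step 9: enter (2,7), '.' pass, move right to (2,8)
Step 10: enter (2,8), '.' pass, move right to (2,9)
Step 11: at (2,9) — EXIT via right edge, pos 2
Distinct cells visited: 10 (path length 10)

Answer: 10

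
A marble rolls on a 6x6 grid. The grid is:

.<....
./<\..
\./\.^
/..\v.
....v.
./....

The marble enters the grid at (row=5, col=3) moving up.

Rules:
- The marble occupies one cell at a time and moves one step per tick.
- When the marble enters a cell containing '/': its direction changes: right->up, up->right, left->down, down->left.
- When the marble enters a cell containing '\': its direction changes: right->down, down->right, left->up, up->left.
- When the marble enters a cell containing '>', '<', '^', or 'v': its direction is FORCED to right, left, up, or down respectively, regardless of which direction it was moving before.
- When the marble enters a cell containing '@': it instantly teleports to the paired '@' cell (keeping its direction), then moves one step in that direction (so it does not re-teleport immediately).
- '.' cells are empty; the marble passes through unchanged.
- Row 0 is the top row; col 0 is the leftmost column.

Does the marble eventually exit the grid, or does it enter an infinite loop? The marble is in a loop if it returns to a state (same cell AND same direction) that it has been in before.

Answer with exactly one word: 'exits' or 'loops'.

Step 1: enter (5,3), '.' pass, move up to (4,3)
Step 2: enter (4,3), '.' pass, move up to (3,3)
Step 3: enter (3,3), '\' deflects up->left, move left to (3,2)
Step 4: enter (3,2), '.' pass, move left to (3,1)
Step 5: enter (3,1), '.' pass, move left to (3,0)
Step 6: enter (3,0), '/' deflects left->down, move down to (4,0)
Step 7: enter (4,0), '.' pass, move down to (5,0)
Step 8: enter (5,0), '.' pass, move down to (6,0)
Step 9: at (6,0) — EXIT via bottom edge, pos 0

Answer: exits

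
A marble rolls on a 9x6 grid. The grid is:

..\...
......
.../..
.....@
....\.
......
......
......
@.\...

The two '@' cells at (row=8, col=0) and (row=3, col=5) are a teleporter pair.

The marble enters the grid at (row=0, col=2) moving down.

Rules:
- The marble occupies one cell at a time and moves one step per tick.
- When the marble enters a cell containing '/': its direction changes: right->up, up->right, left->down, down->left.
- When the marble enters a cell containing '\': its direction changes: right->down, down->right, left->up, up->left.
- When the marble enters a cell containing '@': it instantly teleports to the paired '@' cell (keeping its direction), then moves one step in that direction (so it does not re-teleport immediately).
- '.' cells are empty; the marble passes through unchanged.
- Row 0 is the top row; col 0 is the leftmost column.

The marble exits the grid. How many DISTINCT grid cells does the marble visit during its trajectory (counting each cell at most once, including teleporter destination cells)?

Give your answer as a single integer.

Step 1: enter (0,2), '\' deflects down->right, move right to (0,3)
Step 2: enter (0,3), '.' pass, move right to (0,4)
Step 3: enter (0,4), '.' pass, move right to (0,5)
Step 4: enter (0,5), '.' pass, move right to (0,6)
Step 5: at (0,6) — EXIT via right edge, pos 0
Distinct cells visited: 4 (path length 4)

Answer: 4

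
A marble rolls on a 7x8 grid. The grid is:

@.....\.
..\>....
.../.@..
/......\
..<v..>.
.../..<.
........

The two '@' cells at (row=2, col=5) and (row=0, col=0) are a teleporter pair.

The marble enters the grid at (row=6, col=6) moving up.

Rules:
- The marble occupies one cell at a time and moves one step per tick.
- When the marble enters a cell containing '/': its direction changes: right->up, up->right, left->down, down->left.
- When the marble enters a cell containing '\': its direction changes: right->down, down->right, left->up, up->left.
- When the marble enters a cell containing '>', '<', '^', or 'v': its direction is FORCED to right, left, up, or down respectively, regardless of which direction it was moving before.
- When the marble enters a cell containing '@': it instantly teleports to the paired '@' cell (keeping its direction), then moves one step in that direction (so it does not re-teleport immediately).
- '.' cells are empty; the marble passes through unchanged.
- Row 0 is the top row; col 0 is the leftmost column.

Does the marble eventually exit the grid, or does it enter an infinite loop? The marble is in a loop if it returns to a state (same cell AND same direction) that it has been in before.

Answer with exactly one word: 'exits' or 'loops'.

Step 1: enter (6,6), '.' pass, move up to (5,6)
Step 2: enter (5,6), '<' forces up->left, move left to (5,5)
Step 3: enter (5,5), '.' pass, move left to (5,4)
Step 4: enter (5,4), '.' pass, move left to (5,3)
Step 5: enter (5,3), '/' deflects left->down, move down to (6,3)
Step 6: enter (6,3), '.' pass, move down to (7,3)
Step 7: at (7,3) — EXIT via bottom edge, pos 3

Answer: exits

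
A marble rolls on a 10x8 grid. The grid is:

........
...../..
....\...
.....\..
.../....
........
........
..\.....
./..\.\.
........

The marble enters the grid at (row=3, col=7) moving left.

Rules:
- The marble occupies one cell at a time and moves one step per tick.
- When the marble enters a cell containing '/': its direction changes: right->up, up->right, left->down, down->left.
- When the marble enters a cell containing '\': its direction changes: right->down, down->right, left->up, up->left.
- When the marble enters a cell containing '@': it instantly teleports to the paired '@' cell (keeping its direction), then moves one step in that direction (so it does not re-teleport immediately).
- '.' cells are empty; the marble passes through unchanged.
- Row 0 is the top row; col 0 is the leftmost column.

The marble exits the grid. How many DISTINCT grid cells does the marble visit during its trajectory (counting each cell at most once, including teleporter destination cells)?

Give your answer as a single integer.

Step 1: enter (3,7), '.' pass, move left to (3,6)
Step 2: enter (3,6), '.' pass, move left to (3,5)
Step 3: enter (3,5), '\' deflects left->up, move up to (2,5)
Step 4: enter (2,5), '.' pass, move up to (1,5)
Step 5: enter (1,5), '/' deflects up->right, move right to (1,6)
Step 6: enter (1,6), '.' pass, move right to (1,7)
Step 7: enter (1,7), '.' pass, move right to (1,8)
Step 8: at (1,8) — EXIT via right edge, pos 1
Distinct cells visited: 7 (path length 7)

Answer: 7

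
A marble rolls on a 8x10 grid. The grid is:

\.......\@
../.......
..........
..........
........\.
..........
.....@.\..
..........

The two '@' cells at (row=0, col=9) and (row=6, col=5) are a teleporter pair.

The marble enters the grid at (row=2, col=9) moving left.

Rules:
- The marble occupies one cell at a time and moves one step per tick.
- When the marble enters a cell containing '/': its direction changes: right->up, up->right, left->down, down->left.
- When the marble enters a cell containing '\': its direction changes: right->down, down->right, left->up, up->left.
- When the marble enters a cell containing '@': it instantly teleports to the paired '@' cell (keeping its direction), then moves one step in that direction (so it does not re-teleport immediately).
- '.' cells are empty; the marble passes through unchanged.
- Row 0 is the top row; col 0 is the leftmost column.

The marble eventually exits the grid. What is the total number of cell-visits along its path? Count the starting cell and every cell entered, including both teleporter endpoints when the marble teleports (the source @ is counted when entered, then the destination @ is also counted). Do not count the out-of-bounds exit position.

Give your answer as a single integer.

Step 1: enter (2,9), '.' pass, move left to (2,8)
Step 2: enter (2,8), '.' pass, move left to (2,7)
Step 3: enter (2,7), '.' pass, move left to (2,6)
Step 4: enter (2,6), '.' pass, move left to (2,5)
Step 5: enter (2,5), '.' pass, move left to (2,4)
Step 6: enter (2,4), '.' pass, move left to (2,3)
Step 7: enter (2,3), '.' pass, move left to (2,2)
Step 8: enter (2,2), '.' pass, move left to (2,1)
Step 9: enter (2,1), '.' pass, move left to (2,0)
Step 10: enter (2,0), '.' pass, move left to (2,-1)
Step 11: at (2,-1) — EXIT via left edge, pos 2
Path length (cell visits): 10

Answer: 10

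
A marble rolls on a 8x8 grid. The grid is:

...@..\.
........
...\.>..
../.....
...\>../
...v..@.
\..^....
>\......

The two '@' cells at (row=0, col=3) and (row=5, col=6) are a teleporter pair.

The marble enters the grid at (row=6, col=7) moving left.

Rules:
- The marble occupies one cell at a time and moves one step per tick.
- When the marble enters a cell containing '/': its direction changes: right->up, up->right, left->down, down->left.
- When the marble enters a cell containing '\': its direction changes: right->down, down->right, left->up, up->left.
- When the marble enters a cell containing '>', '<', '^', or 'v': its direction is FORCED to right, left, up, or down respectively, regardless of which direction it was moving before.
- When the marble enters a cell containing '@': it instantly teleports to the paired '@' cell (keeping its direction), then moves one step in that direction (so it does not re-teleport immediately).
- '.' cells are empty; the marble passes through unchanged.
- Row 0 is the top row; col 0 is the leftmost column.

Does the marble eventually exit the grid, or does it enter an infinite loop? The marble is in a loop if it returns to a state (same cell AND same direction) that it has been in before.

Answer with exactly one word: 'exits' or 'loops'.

Step 1: enter (6,7), '.' pass, move left to (6,6)
Step 2: enter (6,6), '.' pass, move left to (6,5)
Step 3: enter (6,5), '.' pass, move left to (6,4)
Step 4: enter (6,4), '.' pass, move left to (6,3)
Step 5: enter (6,3), '^' forces left->up, move up to (5,3)
Step 6: enter (5,3), 'v' forces up->down, move down to (6,3)
Step 7: enter (6,3), '^' forces down->up, move up to (5,3)
Step 8: at (5,3) dir=up — LOOP DETECTED (seen before)

Answer: loops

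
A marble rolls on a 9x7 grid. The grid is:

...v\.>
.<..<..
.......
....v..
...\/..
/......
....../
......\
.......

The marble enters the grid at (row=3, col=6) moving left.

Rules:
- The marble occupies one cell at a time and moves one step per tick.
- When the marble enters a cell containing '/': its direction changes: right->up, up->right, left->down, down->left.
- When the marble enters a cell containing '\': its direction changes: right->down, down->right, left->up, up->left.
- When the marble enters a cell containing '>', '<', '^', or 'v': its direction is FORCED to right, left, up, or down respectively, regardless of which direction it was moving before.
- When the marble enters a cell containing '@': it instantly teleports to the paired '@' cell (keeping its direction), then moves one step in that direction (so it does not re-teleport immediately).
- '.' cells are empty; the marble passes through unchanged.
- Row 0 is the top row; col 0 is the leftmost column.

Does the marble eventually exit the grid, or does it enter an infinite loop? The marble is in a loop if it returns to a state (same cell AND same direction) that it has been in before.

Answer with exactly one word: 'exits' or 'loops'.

Step 1: enter (3,6), '.' pass, move left to (3,5)
Step 2: enter (3,5), '.' pass, move left to (3,4)
Step 3: enter (3,4), 'v' forces left->down, move down to (4,4)
Step 4: enter (4,4), '/' deflects down->left, move left to (4,3)
Step 5: enter (4,3), '\' deflects left->up, move up to (3,3)
Step 6: enter (3,3), '.' pass, move up to (2,3)
Step 7: enter (2,3), '.' pass, move up to (1,3)
Step 8: enter (1,3), '.' pass, move up to (0,3)
Step 9: enter (0,3), 'v' forces up->down, move down to (1,3)
Step 10: enter (1,3), '.' pass, move down to (2,3)
Step 11: enter (2,3), '.' pass, move down to (3,3)
Step 12: enter (3,3), '.' pass, move down to (4,3)
Step 13: enter (4,3), '\' deflects down->right, move right to (4,4)
Step 14: enter (4,4), '/' deflects right->up, move up to (3,4)
Step 15: enter (3,4), 'v' forces up->down, move down to (4,4)
Step 16: at (4,4) dir=down — LOOP DETECTED (seen before)

Answer: loops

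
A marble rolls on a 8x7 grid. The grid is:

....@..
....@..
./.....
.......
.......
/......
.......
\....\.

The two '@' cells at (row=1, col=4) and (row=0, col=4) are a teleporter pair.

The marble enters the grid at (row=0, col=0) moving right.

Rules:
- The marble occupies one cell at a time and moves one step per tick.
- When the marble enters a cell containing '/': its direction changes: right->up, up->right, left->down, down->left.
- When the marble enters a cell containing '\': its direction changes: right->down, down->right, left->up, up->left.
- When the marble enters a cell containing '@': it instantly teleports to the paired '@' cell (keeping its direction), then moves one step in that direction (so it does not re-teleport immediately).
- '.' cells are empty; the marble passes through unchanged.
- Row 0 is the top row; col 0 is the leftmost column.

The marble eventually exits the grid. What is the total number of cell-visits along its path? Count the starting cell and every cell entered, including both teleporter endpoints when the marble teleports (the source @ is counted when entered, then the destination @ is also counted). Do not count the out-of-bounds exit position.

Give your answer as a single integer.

Step 1: enter (0,0), '.' pass, move right to (0,1)
Step 2: enter (0,1), '.' pass, move right to (0,2)
Step 3: enter (0,2), '.' pass, move right to (0,3)
Step 4: enter (0,3), '.' pass, move right to (0,4)
Step 5: enter (0,4), '@' teleport (0,4)->(1,4), also enter (1,4), move right to (1,5)
Step 6: enter (1,5), '.' pass, move right to (1,6)
Step 7: enter (1,6), '.' pass, move right to (1,7)
Step 8: at (1,7) — EXIT via right edge, pos 1
Path length (cell visits): 8

Answer: 8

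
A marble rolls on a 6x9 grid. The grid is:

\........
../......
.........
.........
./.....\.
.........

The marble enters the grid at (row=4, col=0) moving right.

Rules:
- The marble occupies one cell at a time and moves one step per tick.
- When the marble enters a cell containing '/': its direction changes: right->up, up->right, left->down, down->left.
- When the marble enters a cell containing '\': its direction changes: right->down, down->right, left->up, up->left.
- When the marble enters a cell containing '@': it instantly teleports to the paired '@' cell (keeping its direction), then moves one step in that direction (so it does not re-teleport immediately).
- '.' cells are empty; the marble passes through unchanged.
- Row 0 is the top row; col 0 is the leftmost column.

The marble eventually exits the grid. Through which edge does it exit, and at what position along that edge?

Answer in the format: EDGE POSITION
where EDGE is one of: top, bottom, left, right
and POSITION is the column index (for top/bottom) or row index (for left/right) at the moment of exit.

Step 1: enter (4,0), '.' pass, move right to (4,1)
Step 2: enter (4,1), '/' deflects right->up, move up to (3,1)
Step 3: enter (3,1), '.' pass, move up to (2,1)
Step 4: enter (2,1), '.' pass, move up to (1,1)
Step 5: enter (1,1), '.' pass, move up to (0,1)
Step 6: enter (0,1), '.' pass, move up to (-1,1)
Step 7: at (-1,1) — EXIT via top edge, pos 1

Answer: top 1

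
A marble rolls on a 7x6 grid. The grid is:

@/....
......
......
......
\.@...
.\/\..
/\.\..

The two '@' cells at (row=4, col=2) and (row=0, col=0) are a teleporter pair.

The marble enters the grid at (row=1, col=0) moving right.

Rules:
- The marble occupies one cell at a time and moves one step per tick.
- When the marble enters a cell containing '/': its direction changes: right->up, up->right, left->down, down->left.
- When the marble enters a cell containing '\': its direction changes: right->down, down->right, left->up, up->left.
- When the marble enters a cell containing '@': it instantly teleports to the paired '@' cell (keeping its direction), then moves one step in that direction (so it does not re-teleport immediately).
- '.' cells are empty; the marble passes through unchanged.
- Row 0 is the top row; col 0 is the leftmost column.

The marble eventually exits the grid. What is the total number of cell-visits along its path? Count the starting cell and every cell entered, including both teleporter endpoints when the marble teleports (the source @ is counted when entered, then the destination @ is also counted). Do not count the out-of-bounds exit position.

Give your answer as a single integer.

Step 1: enter (1,0), '.' pass, move right to (1,1)
Step 2: enter (1,1), '.' pass, move right to (1,2)
Step 3: enter (1,2), '.' pass, move right to (1,3)
Step 4: enter (1,3), '.' pass, move right to (1,4)
Step 5: enter (1,4), '.' pass, move right to (1,5)
Step 6: enter (1,5), '.' pass, move right to (1,6)
Step 7: at (1,6) — EXIT via right edge, pos 1
Path length (cell visits): 6

Answer: 6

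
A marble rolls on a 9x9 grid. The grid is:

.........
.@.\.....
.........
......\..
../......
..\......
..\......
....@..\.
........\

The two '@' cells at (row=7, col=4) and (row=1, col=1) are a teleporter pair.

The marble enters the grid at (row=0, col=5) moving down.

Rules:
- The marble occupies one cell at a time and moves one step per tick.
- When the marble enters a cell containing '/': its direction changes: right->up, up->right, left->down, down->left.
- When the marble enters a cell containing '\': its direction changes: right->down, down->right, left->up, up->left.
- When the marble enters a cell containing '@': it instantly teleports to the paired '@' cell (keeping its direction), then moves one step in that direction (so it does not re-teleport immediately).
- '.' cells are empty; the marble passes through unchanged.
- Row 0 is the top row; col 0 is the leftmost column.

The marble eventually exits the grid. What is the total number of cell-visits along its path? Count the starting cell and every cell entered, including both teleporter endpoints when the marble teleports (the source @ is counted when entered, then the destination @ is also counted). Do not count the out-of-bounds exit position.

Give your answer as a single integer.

Answer: 9

Derivation:
Step 1: enter (0,5), '.' pass, move down to (1,5)
Step 2: enter (1,5), '.' pass, move down to (2,5)
Step 3: enter (2,5), '.' pass, move down to (3,5)
Step 4: enter (3,5), '.' pass, move down to (4,5)
Step 5: enter (4,5), '.' pass, move down to (5,5)
Step 6: enter (5,5), '.' pass, move down to (6,5)
Step 7: enter (6,5), '.' pass, move down to (7,5)
Step 8: enter (7,5), '.' pass, move down to (8,5)
Step 9: enter (8,5), '.' pass, move down to (9,5)
Step 10: at (9,5) — EXIT via bottom edge, pos 5
Path length (cell visits): 9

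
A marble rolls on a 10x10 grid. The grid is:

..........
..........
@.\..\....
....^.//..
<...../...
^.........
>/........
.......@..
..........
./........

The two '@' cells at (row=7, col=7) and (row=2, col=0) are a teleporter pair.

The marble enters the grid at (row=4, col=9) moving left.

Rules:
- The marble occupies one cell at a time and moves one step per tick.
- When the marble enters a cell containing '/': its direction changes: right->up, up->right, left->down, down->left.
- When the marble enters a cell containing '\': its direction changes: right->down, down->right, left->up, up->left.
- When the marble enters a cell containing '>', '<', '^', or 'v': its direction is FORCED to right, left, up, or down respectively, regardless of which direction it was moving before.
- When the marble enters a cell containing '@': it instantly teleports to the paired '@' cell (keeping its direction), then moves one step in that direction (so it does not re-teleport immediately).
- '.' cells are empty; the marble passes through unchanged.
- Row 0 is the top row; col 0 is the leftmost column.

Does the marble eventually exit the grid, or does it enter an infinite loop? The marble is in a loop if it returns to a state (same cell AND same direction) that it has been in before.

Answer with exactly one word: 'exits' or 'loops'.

Answer: exits

Derivation:
Step 1: enter (4,9), '.' pass, move left to (4,8)
Step 2: enter (4,8), '.' pass, move left to (4,7)
Step 3: enter (4,7), '.' pass, move left to (4,6)
Step 4: enter (4,6), '/' deflects left->down, move down to (5,6)
Step 5: enter (5,6), '.' pass, move down to (6,6)
Step 6: enter (6,6), '.' pass, move down to (7,6)
Step 7: enter (7,6), '.' pass, move down to (8,6)
Step 8: enter (8,6), '.' pass, move down to (9,6)
Step 9: enter (9,6), '.' pass, move down to (10,6)
Step 10: at (10,6) — EXIT via bottom edge, pos 6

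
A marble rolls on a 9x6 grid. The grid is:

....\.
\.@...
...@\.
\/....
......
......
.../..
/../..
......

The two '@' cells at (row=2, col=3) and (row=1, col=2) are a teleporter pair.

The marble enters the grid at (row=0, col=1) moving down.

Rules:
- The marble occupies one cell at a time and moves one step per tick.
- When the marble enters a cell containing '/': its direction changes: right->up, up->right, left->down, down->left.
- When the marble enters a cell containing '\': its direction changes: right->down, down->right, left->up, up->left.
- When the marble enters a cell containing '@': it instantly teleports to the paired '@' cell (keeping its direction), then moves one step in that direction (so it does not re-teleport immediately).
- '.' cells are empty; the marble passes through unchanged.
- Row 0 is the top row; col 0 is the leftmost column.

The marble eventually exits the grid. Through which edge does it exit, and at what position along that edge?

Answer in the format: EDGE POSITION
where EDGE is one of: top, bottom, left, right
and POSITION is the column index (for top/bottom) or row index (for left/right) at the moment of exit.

Answer: left 1

Derivation:
Step 1: enter (0,1), '.' pass, move down to (1,1)
Step 2: enter (1,1), '.' pass, move down to (2,1)
Step 3: enter (2,1), '.' pass, move down to (3,1)
Step 4: enter (3,1), '/' deflects down->left, move left to (3,0)
Step 5: enter (3,0), '\' deflects left->up, move up to (2,0)
Step 6: enter (2,0), '.' pass, move up to (1,0)
Step 7: enter (1,0), '\' deflects up->left, move left to (1,-1)
Step 8: at (1,-1) — EXIT via left edge, pos 1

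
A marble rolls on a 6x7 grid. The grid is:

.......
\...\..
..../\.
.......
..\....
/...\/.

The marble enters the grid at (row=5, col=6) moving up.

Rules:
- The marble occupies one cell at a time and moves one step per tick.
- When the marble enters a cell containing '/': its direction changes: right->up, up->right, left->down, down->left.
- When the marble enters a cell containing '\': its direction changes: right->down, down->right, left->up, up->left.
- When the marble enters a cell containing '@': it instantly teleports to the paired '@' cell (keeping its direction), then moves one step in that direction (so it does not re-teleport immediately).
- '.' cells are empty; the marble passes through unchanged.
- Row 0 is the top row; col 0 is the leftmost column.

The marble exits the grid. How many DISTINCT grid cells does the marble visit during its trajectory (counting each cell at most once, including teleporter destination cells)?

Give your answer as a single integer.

Step 1: enter (5,6), '.' pass, move up to (4,6)
Step 2: enter (4,6), '.' pass, move up to (3,6)
Step 3: enter (3,6), '.' pass, move up to (2,6)
Step 4: enter (2,6), '.' pass, move up to (1,6)
Step 5: enter (1,6), '.' pass, move up to (0,6)
Step 6: enter (0,6), '.' pass, move up to (-1,6)
Step 7: at (-1,6) — EXIT via top edge, pos 6
Distinct cells visited: 6 (path length 6)

Answer: 6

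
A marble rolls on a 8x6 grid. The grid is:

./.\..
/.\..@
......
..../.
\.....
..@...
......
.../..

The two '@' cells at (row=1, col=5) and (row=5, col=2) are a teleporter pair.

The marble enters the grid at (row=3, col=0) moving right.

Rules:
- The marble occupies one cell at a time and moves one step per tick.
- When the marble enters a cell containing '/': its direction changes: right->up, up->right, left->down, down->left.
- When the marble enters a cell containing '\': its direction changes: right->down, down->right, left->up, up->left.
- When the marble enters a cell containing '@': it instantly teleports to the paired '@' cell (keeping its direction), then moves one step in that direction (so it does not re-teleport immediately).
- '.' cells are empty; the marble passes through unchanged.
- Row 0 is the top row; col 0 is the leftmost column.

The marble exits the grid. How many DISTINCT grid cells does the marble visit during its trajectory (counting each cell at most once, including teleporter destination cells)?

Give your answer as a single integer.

Answer: 8

Derivation:
Step 1: enter (3,0), '.' pass, move right to (3,1)
Step 2: enter (3,1), '.' pass, move right to (3,2)
Step 3: enter (3,2), '.' pass, move right to (3,3)
Step 4: enter (3,3), '.' pass, move right to (3,4)
Step 5: enter (3,4), '/' deflects right->up, move up to (2,4)
Step 6: enter (2,4), '.' pass, move up to (1,4)
Step 7: enter (1,4), '.' pass, move up to (0,4)
Step 8: enter (0,4), '.' pass, move up to (-1,4)
Step 9: at (-1,4) — EXIT via top edge, pos 4
Distinct cells visited: 8 (path length 8)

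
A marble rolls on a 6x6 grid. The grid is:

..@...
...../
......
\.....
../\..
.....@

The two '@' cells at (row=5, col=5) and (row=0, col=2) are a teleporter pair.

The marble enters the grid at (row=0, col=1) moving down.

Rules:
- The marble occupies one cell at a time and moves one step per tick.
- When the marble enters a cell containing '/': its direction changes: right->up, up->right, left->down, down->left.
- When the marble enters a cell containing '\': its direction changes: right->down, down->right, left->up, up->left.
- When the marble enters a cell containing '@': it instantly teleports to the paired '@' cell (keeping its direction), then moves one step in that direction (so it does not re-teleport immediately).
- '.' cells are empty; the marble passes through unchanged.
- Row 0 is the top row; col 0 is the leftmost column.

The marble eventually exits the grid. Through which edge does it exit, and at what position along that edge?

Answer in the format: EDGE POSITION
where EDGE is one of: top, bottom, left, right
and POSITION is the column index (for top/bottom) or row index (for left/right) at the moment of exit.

Step 1: enter (0,1), '.' pass, move down to (1,1)
Step 2: enter (1,1), '.' pass, move down to (2,1)
Step 3: enter (2,1), '.' pass, move down to (3,1)
Step 4: enter (3,1), '.' pass, move down to (4,1)
Step 5: enter (4,1), '.' pass, move down to (5,1)
Step 6: enter (5,1), '.' pass, move down to (6,1)
Step 7: at (6,1) — EXIT via bottom edge, pos 1

Answer: bottom 1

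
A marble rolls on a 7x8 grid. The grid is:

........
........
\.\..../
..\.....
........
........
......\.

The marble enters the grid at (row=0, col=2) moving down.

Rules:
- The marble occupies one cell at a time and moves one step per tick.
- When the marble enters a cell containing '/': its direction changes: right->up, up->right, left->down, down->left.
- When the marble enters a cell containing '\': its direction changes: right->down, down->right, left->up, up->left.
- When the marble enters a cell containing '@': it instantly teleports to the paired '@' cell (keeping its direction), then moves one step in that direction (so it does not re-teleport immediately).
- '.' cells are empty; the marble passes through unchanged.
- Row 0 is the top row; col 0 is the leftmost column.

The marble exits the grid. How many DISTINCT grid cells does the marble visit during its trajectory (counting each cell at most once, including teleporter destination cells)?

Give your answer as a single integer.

Answer: 10

Derivation:
Step 1: enter (0,2), '.' pass, move down to (1,2)
Step 2: enter (1,2), '.' pass, move down to (2,2)
Step 3: enter (2,2), '\' deflects down->right, move right to (2,3)
Step 4: enter (2,3), '.' pass, move right to (2,4)
Step 5: enter (2,4), '.' pass, move right to (2,5)
Step 6: enter (2,5), '.' pass, move right to (2,6)
Step 7: enter (2,6), '.' pass, move right to (2,7)
Step 8: enter (2,7), '/' deflects right->up, move up to (1,7)
Step 9: enter (1,7), '.' pass, move up to (0,7)
Step 10: enter (0,7), '.' pass, move up to (-1,7)
Step 11: at (-1,7) — EXIT via top edge, pos 7
Distinct cells visited: 10 (path length 10)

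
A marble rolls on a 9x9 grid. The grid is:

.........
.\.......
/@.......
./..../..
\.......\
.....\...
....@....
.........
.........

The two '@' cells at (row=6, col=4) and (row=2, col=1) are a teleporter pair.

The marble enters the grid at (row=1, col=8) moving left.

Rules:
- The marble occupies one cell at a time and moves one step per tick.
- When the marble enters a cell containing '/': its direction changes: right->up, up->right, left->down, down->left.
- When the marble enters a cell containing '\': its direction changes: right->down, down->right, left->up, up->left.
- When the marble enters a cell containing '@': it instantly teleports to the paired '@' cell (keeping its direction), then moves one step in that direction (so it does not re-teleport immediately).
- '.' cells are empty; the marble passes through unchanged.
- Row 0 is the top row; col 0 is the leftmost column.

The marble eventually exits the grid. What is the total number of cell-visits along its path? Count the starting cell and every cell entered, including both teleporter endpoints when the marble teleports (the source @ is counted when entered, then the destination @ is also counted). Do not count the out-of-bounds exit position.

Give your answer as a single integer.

Answer: 9

Derivation:
Step 1: enter (1,8), '.' pass, move left to (1,7)
Step 2: enter (1,7), '.' pass, move left to (1,6)
Step 3: enter (1,6), '.' pass, move left to (1,5)
Step 4: enter (1,5), '.' pass, move left to (1,4)
Step 5: enter (1,4), '.' pass, move left to (1,3)
Step 6: enter (1,3), '.' pass, move left to (1,2)
Step 7: enter (1,2), '.' pass, move left to (1,1)
Step 8: enter (1,1), '\' deflects left->up, move up to (0,1)
Step 9: enter (0,1), '.' pass, move up to (-1,1)
Step 10: at (-1,1) — EXIT via top edge, pos 1
Path length (cell visits): 9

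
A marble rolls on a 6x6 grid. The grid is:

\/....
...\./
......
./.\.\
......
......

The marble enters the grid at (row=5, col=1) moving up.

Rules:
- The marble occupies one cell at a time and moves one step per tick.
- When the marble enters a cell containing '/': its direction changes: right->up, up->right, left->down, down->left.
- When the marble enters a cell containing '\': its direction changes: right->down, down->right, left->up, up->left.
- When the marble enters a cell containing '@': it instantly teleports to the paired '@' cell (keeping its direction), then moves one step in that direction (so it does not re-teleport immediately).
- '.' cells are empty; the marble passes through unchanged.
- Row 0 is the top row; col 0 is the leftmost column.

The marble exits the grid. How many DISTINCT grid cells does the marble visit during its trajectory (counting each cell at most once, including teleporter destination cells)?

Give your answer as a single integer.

Step 1: enter (5,1), '.' pass, move up to (4,1)
Step 2: enter (4,1), '.' pass, move up to (3,1)
Step 3: enter (3,1), '/' deflects up->right, move right to (3,2)
Step 4: enter (3,2), '.' pass, move right to (3,3)
Step 5: enter (3,3), '\' deflects right->down, move down to (4,3)
Step 6: enter (4,3), '.' pass, move down to (5,3)
Step 7: enter (5,3), '.' pass, move down to (6,3)
Step 8: at (6,3) — EXIT via bottom edge, pos 3
Distinct cells visited: 7 (path length 7)

Answer: 7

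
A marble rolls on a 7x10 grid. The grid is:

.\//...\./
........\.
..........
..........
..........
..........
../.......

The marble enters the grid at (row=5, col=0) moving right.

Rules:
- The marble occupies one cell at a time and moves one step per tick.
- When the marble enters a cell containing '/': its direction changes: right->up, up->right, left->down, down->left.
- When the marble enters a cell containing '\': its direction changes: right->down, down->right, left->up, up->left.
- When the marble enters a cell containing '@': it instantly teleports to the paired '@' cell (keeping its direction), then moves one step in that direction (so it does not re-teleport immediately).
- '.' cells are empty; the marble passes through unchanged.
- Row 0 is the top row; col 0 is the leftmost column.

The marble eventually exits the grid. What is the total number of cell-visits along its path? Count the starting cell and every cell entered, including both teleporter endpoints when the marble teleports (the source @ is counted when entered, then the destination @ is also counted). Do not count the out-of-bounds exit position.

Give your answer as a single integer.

Step 1: enter (5,0), '.' pass, move right to (5,1)
Step 2: enter (5,1), '.' pass, move right to (5,2)
Step 3: enter (5,2), '.' pass, move right to (5,3)
Step 4: enter (5,3), '.' pass, move right to (5,4)
Step 5: enter (5,4), '.' pass, move right to (5,5)
Step 6: enter (5,5), '.' pass, move right to (5,6)
Step 7: enter (5,6), '.' pass, move right to (5,7)
Step 8: enter (5,7), '.' pass, move right to (5,8)
Step 9: enter (5,8), '.' pass, move right to (5,9)
Step 10: enter (5,9), '.' pass, move right to (5,10)
Step 11: at (5,10) — EXIT via right edge, pos 5
Path length (cell visits): 10

Answer: 10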